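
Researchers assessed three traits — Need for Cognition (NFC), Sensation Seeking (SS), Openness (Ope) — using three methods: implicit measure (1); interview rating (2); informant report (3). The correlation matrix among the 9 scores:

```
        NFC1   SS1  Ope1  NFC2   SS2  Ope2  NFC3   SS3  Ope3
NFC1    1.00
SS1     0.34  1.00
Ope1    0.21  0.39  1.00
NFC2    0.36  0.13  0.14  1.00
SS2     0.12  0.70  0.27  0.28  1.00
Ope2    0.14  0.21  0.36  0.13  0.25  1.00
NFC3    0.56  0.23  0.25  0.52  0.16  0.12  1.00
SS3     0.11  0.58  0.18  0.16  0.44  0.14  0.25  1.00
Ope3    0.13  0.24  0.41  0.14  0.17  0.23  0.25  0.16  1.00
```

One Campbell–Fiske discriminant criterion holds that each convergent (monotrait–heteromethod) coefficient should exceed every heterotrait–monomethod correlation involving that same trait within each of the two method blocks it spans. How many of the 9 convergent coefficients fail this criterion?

2

Checking each validity diagonal entry against its comparison values:
NFC (methods 1·2): 0.36 vs {0.34, 0.28, 0.21, 0.13} → pass.
NFC (methods 1·3): 0.56 vs {0.34, 0.25, 0.21, 0.25} → pass.
NFC (methods 2·3): 0.52 vs {0.28, 0.25, 0.13, 0.25} → pass.
SS (methods 1·2): 0.70 vs {0.34, 0.28, 0.39, 0.25} → pass.
SS (methods 1·3): 0.58 vs {0.34, 0.25, 0.39, 0.16} → pass.
SS (methods 2·3): 0.44 vs {0.28, 0.25, 0.25, 0.16} → pass.
Ope (methods 1·2): 0.36 vs {0.21, 0.13, 0.39, 0.25} → fail.
Ope (methods 1·3): 0.41 vs {0.21, 0.25, 0.39, 0.16} → pass.
Ope (methods 2·3): 0.23 vs {0.13, 0.25, 0.25, 0.16} → fail.
2 of 9 fail.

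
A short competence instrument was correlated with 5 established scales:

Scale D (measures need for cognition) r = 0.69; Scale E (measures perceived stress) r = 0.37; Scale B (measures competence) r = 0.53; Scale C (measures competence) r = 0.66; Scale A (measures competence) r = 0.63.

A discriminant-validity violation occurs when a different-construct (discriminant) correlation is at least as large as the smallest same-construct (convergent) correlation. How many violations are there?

1

Convergent (same construct = competence): Scale B, Scale C, Scale A.
Smallest convergent = 0.53. Discriminant values: 0.69, 0.37; count ≥ 0.53 → 1.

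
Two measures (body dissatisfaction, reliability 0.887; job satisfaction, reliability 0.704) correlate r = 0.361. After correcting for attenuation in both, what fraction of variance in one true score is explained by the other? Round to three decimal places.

Disattenuated r = 0.361 / √(0.887 × 0.704) = 0.361 / 0.7902 = 0.4568.
Shared true-score variance = 0.4568² = 0.2087 ≈ 0.209.

0.209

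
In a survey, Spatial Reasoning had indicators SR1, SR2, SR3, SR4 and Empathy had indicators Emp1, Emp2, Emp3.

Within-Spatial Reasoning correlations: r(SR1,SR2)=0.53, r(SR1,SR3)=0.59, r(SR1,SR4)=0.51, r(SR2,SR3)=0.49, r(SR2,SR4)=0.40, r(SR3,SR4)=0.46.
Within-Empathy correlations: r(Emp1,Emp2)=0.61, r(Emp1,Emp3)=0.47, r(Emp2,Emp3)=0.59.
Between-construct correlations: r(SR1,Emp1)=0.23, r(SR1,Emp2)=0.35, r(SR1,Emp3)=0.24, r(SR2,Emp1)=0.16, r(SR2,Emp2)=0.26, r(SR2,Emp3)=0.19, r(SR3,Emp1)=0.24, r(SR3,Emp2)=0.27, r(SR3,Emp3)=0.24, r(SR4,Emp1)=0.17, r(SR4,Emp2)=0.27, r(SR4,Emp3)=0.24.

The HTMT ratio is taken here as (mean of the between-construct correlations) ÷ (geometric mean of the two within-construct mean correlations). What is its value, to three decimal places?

0.453

Between-construct mean = 2.86/12 = 0.2383.
Mean within-SR = 2.98/6 = 0.4967; mean within-Emp = 1.67/3 = 0.5567.
Geometric mean = √(0.4967 × 0.5567) = 0.5258.
HTMT = 0.2383 / 0.5258 = 0.453.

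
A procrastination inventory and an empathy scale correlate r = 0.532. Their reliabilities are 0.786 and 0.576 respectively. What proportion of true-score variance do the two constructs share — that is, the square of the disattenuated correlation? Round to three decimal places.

Disattenuated r = 0.532 / √(0.786 × 0.576) = 0.532 / 0.6729 = 0.7906.
Shared true-score variance = 0.7906² = 0.6250 ≈ 0.625.

0.625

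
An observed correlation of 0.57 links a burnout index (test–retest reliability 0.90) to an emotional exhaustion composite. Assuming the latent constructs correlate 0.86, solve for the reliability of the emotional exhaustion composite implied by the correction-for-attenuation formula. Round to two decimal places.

r_true = r_obs / √(r_xx · r_yy) ⇒ 0.86 = 0.57 / √(0.90 · r_yy).
√(0.90 · r_yy) = 0.57 / 0.86 = 0.6628; 0.90 · r_yy = 0.4393; r_yy = 0.4393 / 0.90 ≈ 0.49.

0.49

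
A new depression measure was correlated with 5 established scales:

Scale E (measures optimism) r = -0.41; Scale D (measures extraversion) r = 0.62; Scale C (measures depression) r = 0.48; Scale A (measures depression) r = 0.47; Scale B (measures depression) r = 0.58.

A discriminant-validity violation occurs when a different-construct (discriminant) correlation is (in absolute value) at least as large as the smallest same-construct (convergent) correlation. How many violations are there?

1

Convergent (same construct = depression): Scale C, Scale A, Scale B.
Smallest convergent = 0.47. Discriminant |r|: 0.41, 0.62; count ≥ 0.47 → 1.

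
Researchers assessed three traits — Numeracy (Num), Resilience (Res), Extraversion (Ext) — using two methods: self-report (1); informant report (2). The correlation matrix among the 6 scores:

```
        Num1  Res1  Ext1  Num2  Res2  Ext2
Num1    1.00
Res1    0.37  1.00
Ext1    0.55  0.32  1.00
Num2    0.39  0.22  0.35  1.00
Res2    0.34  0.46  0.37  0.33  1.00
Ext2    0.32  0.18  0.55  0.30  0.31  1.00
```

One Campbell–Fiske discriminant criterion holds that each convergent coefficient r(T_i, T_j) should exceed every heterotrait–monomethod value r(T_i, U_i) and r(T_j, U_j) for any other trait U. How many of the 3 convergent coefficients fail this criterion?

2

Each convergent coefficient versus the relevant comparison correlations:
Num (methods 1·2): 0.39 vs {0.37, 0.33, 0.55, 0.30} → fail.
Res (methods 1·2): 0.46 vs {0.37, 0.33, 0.32, 0.31} → pass.
Ext (methods 1·2): 0.55 vs {0.55, 0.30, 0.32, 0.31} → fail.
2 of 3 fail.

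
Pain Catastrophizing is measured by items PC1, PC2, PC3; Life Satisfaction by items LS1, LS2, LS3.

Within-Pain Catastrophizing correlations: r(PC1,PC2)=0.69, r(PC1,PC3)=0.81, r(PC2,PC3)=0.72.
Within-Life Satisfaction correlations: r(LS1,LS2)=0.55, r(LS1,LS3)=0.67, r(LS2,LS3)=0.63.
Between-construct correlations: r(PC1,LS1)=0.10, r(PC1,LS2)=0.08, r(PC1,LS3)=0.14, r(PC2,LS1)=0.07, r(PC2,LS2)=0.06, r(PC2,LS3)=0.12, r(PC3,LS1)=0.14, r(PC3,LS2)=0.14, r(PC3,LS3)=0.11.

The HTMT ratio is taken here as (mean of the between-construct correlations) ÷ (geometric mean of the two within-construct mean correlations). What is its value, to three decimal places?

0.158

Between-construct mean = 0.96/9 = 0.1067.
Mean within-PC = 2.22/3 = 0.7400; mean within-LS = 1.85/3 = 0.6167.
Geometric mean = √(0.7400 × 0.6167) = 0.6755.
HTMT = 0.1067 / 0.6755 = 0.158.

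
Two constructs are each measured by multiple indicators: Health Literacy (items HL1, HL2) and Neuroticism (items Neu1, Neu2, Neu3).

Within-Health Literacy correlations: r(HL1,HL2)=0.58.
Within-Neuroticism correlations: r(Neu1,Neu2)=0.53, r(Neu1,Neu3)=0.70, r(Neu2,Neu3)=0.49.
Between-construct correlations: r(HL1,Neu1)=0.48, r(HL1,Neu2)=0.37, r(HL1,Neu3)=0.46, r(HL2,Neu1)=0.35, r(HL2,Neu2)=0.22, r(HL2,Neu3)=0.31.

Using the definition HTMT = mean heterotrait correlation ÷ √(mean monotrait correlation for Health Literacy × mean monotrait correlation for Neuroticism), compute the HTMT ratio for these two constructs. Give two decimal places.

0.63

Mean heterotrait r = 2.19/6 = 0.3650.
Mean within-HL = 0.58/1 = 0.5800; mean within-Neu = 1.72/3 = 0.5733.
Geometric mean = √(0.5800 × 0.5733) = 0.5766.
HTMT = 0.3650 / 0.5766 = 0.63.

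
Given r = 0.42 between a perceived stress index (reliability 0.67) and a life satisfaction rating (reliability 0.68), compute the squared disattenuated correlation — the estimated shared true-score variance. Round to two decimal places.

Disattenuated r = 0.42 / √(0.67 × 0.68) = 0.42 / 0.6750 = 0.6222.
Shared true-score variance = 0.6222² = 0.3871 ≈ 0.39.

0.39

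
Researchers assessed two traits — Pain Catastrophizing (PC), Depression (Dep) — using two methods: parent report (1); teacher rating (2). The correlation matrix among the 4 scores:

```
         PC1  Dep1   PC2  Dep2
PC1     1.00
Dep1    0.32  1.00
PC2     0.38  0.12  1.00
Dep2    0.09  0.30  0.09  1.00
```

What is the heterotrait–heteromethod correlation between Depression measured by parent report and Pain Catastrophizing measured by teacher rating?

0.12

Different traits and methods: r(Dep1, PC2) = 0.12.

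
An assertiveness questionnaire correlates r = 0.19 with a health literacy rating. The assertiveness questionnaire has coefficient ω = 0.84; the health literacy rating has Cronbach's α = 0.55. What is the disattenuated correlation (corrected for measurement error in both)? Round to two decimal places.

r_true = r_obs / √(r_xx · r_yy) = 0.19 / √(0.84 × 0.55) = 0.19 / √0.4620 = 0.19 / 0.6797 ≈ 0.28.

0.28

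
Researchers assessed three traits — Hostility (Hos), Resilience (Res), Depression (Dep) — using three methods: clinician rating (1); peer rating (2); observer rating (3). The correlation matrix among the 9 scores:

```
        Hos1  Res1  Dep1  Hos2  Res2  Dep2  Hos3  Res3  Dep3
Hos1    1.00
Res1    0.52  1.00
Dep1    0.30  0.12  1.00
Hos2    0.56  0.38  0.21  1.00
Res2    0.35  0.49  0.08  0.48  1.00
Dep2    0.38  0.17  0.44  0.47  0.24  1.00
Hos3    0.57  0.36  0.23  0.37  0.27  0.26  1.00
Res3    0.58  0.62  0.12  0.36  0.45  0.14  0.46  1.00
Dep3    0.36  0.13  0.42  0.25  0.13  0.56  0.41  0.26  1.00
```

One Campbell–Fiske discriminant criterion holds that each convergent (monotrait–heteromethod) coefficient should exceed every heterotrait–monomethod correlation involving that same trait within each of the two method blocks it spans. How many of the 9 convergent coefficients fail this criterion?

Checking each validity diagonal entry against its comparison values:
Hos (methods 1·2): 0.56 vs {0.52, 0.48, 0.30, 0.47} → pass.
Hos (methods 1·3): 0.57 vs {0.52, 0.46, 0.30, 0.41} → pass.
Hos (methods 2·3): 0.37 vs {0.48, 0.46, 0.47, 0.41} → fail.
Res (methods 1·2): 0.49 vs {0.52, 0.48, 0.12, 0.24} → fail.
Res (methods 1·3): 0.62 vs {0.52, 0.46, 0.12, 0.26} → pass.
Res (methods 2·3): 0.45 vs {0.48, 0.46, 0.24, 0.26} → fail.
Dep (methods 1·2): 0.44 vs {0.30, 0.47, 0.12, 0.24} → fail.
Dep (methods 1·3): 0.42 vs {0.30, 0.41, 0.12, 0.26} → pass.
Dep (methods 2·3): 0.56 vs {0.47, 0.41, 0.24, 0.26} → pass.
4 of 9 fail.

4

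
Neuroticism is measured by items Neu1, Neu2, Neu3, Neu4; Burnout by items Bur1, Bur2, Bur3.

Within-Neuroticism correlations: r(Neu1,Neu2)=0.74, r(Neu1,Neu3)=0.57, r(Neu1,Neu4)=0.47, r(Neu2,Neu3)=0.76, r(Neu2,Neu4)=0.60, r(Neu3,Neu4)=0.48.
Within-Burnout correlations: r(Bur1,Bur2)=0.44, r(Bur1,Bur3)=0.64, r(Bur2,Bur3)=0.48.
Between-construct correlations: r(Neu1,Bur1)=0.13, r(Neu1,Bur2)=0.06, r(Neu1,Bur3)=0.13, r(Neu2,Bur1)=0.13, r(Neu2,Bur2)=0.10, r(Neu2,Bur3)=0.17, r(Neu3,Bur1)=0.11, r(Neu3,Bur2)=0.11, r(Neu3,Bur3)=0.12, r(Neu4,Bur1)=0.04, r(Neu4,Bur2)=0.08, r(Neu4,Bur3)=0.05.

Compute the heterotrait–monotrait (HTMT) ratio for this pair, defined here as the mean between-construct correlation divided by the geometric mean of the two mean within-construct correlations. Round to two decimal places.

Mean heterotrait r = 1.23/12 = 0.1025.
Mean within-Neu = 3.62/6 = 0.6033; mean within-Bur = 1.56/3 = 0.5200.
Geometric mean = √(0.6033 × 0.5200) = 0.5601.
HTMT = 0.1025 / 0.5601 = 0.18.

0.18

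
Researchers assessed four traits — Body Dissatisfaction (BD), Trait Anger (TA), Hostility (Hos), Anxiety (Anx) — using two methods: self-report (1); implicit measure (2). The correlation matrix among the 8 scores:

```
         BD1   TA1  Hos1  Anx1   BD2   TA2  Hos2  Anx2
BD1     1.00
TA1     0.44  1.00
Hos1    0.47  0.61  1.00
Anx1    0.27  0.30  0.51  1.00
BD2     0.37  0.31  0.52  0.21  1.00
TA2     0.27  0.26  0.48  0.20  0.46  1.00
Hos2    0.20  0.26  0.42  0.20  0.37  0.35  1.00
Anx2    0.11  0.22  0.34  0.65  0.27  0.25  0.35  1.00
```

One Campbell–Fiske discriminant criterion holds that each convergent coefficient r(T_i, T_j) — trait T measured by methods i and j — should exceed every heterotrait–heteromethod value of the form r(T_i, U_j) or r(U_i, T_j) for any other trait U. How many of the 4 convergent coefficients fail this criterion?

3

Convergent coefficients and their comparison sets:
BD (methods 1·2): 0.37 vs {0.27, 0.31, 0.20, 0.52, 0.11, 0.21} → fail.
TA (methods 1·2): 0.26 vs {0.31, 0.27, 0.26, 0.48, 0.22, 0.20} → fail.
Hos (methods 1·2): 0.42 vs {0.52, 0.20, 0.48, 0.26, 0.34, 0.20} → fail.
Anx (methods 1·2): 0.65 vs {0.21, 0.11, 0.20, 0.22, 0.20, 0.34} → pass.
3 of 4 fail.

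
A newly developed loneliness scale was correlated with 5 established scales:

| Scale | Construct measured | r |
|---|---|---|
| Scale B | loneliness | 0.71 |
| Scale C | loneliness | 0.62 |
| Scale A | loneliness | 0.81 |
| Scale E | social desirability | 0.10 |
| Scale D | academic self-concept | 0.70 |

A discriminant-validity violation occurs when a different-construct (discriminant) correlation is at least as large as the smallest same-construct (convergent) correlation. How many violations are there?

1

Convergent (same construct = loneliness): Scale B, Scale C, Scale A.
Smallest convergent = 0.62. Discriminant values: 0.10, 0.70; count ≥ 0.62 → 1.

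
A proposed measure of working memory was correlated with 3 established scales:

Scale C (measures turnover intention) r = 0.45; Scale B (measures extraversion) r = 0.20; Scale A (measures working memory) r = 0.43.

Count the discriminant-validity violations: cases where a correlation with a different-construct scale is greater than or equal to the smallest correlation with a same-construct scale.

1

Convergent (same construct = working memory): Scale A.
Smallest convergent = 0.43. Discriminant values: 0.45, 0.20; count ≥ 0.43 → 1.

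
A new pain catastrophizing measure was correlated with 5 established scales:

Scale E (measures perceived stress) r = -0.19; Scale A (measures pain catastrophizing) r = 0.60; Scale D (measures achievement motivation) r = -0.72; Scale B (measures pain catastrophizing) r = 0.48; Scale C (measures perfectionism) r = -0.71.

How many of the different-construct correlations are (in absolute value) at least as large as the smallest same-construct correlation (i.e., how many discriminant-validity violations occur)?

Convergent (same construct = pain catastrophizing): Scale A, Scale B.
Smallest convergent = 0.48. Discriminant |r|: 0.19, 0.72, 0.71; count ≥ 0.48 → 2.

2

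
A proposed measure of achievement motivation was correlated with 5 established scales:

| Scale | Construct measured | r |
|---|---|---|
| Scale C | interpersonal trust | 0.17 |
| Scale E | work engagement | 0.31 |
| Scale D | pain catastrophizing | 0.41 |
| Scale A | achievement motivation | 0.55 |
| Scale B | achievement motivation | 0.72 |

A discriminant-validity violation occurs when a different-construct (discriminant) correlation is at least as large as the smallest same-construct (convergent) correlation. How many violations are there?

0

Convergent (same construct = achievement motivation): Scale A, Scale B.
Smallest convergent = 0.55. Discriminant values: 0.17, 0.31, 0.41; count ≥ 0.55 → 0.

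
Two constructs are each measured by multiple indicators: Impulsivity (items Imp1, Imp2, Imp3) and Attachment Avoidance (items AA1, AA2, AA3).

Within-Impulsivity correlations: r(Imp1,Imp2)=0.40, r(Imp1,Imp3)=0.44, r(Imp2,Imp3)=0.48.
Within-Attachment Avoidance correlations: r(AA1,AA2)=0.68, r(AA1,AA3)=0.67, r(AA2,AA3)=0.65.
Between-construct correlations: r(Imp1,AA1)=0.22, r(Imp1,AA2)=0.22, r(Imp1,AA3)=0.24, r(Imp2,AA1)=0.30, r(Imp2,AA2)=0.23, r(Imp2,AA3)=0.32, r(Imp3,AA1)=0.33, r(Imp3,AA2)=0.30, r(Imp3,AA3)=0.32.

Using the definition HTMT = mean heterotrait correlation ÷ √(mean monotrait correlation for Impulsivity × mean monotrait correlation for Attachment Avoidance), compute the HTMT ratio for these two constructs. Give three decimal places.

Between-construct mean = 2.48/9 = 0.2756.
Mean within-Imp = 1.32/3 = 0.4400; mean within-AA = 2.00/3 = 0.6667.
Geometric mean = √(0.4400 × 0.6667) = 0.5416.
HTMT = 0.2756 / 0.5416 = 0.509.

0.509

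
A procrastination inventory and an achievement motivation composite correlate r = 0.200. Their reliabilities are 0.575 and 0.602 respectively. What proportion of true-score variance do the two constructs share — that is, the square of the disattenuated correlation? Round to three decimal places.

0.116

Disattenuated r = 0.200 / √(0.575 × 0.602) = 0.200 / 0.5883 = 0.3400.
Shared true-score variance = 0.3400² = 0.1156 ≈ 0.116.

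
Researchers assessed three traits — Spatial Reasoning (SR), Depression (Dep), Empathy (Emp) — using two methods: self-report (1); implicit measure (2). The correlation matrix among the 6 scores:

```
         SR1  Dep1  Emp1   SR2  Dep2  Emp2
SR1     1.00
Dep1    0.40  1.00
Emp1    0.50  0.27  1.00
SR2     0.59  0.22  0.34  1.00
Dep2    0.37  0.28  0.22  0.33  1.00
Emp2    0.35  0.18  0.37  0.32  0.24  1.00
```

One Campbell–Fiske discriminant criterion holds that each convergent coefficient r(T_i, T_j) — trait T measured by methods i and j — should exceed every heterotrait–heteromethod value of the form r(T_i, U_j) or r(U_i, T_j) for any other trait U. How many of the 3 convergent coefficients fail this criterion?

Convergent coefficients and their comparison sets:
SR (methods 1·2): 0.59 vs {0.37, 0.22, 0.35, 0.34} → pass.
Dep (methods 1·2): 0.28 vs {0.22, 0.37, 0.18, 0.22} → fail.
Emp (methods 1·2): 0.37 vs {0.34, 0.35, 0.22, 0.18} → pass.
1 of 3 fail.

1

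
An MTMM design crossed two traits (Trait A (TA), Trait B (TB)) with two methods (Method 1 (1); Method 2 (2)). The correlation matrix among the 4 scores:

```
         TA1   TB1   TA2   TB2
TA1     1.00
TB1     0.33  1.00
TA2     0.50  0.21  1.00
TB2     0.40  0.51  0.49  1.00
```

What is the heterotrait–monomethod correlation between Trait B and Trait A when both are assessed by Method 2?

Different traits, same method: r(TB2, TA2) = 0.49.

0.49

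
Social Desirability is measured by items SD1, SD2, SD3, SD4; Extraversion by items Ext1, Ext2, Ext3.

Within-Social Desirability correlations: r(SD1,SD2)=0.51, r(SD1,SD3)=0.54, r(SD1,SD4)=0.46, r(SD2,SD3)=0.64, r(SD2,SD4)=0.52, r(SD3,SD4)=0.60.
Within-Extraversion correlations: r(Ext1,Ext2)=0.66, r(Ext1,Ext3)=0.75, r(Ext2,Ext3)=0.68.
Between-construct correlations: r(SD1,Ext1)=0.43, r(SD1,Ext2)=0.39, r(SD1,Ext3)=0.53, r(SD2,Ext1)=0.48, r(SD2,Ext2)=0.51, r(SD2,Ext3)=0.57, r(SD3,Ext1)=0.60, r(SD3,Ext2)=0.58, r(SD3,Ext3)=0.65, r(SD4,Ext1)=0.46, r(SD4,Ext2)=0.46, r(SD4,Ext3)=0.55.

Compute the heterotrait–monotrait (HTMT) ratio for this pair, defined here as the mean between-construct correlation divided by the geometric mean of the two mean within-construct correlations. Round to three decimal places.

0.840

Mean heterotrait r = 6.21/12 = 0.5175.
Mean within-SD = 3.27/6 = 0.5450; mean within-Ext = 2.09/3 = 0.6967.
Geometric mean = √(0.5450 × 0.6967) = 0.6162.
HTMT = 0.5175 / 0.6162 = 0.840.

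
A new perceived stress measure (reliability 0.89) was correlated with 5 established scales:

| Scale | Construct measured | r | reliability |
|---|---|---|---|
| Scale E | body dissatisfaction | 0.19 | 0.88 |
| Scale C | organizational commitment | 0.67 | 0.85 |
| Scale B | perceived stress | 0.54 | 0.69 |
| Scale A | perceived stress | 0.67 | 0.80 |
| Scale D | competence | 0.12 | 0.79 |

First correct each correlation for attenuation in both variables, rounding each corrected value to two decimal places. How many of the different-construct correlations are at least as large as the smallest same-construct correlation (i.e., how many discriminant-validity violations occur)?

1

Disattenuated r (r / √(r_scale · r_new)):
  Scale E (disc): 0.19 / √(0.88·0.89) = 0.21
  Scale C (disc): 0.67 / √(0.85·0.89) = 0.77
  Scale B (conv): 0.54 / √(0.69·0.89) = 0.69
  Scale A (conv): 0.67 / √(0.80·0.89) = 0.79
  Scale D (disc): 0.12 / √(0.79·0.89) = 0.14
Smallest convergent = 0.69. Discriminant values: 0.21, 0.77, 0.14; count ≥ 0.69 → 1.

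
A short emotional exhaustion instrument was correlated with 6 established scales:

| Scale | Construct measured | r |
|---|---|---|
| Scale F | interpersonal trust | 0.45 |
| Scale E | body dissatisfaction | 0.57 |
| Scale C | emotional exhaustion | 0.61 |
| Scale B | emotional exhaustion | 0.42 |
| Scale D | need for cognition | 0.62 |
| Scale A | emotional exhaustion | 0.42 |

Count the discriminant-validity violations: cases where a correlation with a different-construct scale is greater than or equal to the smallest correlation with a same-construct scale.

3

Convergent (same construct = emotional exhaustion): Scale C, Scale B, Scale A.
Smallest convergent = 0.42. Discriminant values: 0.45, 0.57, 0.62; count ≥ 0.42 → 3.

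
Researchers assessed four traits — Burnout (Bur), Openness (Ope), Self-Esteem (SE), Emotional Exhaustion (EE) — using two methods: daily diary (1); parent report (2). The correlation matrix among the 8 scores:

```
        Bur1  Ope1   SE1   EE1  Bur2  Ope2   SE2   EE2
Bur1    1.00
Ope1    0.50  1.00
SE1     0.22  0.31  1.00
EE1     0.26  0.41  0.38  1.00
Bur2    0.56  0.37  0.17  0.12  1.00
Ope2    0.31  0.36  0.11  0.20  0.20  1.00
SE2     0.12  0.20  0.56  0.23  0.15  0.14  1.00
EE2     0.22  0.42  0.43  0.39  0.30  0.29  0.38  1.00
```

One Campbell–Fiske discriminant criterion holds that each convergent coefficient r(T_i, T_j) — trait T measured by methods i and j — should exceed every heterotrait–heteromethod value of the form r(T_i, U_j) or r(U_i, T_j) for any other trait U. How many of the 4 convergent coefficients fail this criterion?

2

Convergent coefficients and their comparison sets:
Bur (methods 1·2): 0.56 vs {0.31, 0.37, 0.12, 0.17, 0.22, 0.12} → pass.
Ope (methods 1·2): 0.36 vs {0.37, 0.31, 0.20, 0.11, 0.42, 0.20} → fail.
SE (methods 1·2): 0.56 vs {0.17, 0.12, 0.11, 0.20, 0.43, 0.23} → pass.
EE (methods 1·2): 0.39 vs {0.12, 0.22, 0.20, 0.42, 0.23, 0.43} → fail.
2 of 4 fail.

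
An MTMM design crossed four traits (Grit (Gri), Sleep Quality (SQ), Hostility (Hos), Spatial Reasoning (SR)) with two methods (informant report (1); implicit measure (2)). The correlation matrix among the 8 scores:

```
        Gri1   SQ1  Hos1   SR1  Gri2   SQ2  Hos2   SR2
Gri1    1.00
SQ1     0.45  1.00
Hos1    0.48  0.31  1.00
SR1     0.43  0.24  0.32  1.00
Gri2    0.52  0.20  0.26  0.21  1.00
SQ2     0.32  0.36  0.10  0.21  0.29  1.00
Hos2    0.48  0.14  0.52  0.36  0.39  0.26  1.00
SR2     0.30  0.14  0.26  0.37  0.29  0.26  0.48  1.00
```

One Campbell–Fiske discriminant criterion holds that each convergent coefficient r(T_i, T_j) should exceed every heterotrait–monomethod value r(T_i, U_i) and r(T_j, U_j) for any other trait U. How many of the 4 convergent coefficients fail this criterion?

Convergent coefficients and their comparison sets:
Gri (methods 1·2): 0.52 vs {0.45, 0.29, 0.48, 0.39, 0.43, 0.29} → pass.
SQ (methods 1·2): 0.36 vs {0.45, 0.29, 0.31, 0.26, 0.24, 0.26} → fail.
Hos (methods 1·2): 0.52 vs {0.48, 0.39, 0.31, 0.26, 0.32, 0.48} → pass.
SR (methods 1·2): 0.37 vs {0.43, 0.29, 0.24, 0.26, 0.32, 0.48} → fail.
2 of 4 fail.

2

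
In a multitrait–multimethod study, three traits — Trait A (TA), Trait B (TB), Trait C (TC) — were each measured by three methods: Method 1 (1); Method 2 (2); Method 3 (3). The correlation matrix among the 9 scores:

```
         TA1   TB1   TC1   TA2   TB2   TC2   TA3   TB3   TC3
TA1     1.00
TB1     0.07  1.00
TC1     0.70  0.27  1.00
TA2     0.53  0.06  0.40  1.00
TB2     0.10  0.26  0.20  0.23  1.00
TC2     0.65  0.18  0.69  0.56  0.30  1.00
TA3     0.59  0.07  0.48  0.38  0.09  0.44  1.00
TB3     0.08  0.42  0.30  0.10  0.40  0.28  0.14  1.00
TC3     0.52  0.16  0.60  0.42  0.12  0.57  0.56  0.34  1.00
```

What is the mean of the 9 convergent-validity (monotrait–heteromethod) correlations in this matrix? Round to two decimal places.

Convergent values: 0.53, 0.59, 0.38, 0.26, 0.42, 0.40, 0.69, 0.60, 0.57; mean = 4.44/9 = 0.49.

0.49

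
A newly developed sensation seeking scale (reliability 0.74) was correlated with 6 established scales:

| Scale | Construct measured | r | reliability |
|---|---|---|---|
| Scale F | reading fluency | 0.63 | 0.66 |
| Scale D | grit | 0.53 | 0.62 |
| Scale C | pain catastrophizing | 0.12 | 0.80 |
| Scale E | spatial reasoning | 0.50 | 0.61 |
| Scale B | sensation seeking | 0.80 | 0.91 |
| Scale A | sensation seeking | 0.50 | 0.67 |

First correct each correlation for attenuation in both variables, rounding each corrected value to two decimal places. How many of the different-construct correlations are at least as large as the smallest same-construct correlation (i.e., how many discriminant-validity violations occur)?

3

Disattenuated r (r / √(r_scale · r_new)):
  Scale F (disc): 0.63 / √(0.66·0.74) = 0.90
  Scale D (disc): 0.53 / √(0.62·0.74) = 0.78
  Scale C (disc): 0.12 / √(0.80·0.74) = 0.16
  Scale E (disc): 0.50 / √(0.61·0.74) = 0.74
  Scale B (conv): 0.80 / √(0.91·0.74) = 0.97
  Scale A (conv): 0.50 / √(0.67·0.74) = 0.71
Smallest convergent = 0.71. Discriminant values: 0.90, 0.78, 0.16, 0.74; count ≥ 0.71 → 3.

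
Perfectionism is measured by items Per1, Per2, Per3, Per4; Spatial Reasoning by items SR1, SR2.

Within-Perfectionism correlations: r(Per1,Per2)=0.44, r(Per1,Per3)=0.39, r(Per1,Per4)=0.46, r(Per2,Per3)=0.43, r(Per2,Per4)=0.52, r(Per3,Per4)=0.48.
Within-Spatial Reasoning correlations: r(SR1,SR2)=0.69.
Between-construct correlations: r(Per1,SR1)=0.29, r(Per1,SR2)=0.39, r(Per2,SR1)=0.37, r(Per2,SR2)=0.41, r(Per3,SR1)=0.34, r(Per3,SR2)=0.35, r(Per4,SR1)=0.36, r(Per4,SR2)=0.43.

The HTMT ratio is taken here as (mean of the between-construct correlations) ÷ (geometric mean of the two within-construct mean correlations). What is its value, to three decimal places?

Mean between = 2.94/8 = 0.3675.
Mean within-Per = 2.72/6 = 0.4533; mean within-SR = 0.69/1 = 0.6900.
Geometric mean = √(0.4533 × 0.6900) = 0.5593.
HTMT = 0.3675 / 0.5593 = 0.657.

0.657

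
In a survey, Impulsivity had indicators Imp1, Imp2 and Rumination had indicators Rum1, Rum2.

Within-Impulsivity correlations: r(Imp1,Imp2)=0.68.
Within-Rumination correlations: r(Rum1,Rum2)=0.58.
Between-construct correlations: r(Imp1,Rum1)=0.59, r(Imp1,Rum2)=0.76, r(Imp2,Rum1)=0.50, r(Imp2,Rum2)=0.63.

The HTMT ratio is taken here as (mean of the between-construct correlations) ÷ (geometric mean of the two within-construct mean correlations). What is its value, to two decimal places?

Mean heterotrait r = 2.48/4 = 0.6200.
Mean within-Imp = 0.68/1 = 0.6800; mean within-Rum = 0.58/1 = 0.5800.
Geometric mean = √(0.6800 × 0.5800) = 0.6280.
HTMT = 0.6200 / 0.6280 = 0.99.

0.99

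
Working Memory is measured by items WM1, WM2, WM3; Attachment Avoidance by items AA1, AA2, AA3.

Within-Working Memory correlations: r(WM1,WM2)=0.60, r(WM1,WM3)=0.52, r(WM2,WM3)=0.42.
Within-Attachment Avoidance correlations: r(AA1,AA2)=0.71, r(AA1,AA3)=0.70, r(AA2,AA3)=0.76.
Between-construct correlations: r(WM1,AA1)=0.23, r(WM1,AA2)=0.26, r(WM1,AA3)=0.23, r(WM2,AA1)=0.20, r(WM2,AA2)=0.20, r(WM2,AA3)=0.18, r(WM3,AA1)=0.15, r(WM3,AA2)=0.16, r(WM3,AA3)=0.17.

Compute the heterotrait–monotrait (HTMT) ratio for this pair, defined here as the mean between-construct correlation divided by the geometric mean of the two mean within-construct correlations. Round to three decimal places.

Between-construct mean = 1.78/9 = 0.1978.
Mean within-WM = 1.54/3 = 0.5133; mean within-AA = 2.17/3 = 0.7233.
Geometric mean = √(0.5133 × 0.7233) = 0.6093.
HTMT = 0.1978 / 0.6093 = 0.325.

0.325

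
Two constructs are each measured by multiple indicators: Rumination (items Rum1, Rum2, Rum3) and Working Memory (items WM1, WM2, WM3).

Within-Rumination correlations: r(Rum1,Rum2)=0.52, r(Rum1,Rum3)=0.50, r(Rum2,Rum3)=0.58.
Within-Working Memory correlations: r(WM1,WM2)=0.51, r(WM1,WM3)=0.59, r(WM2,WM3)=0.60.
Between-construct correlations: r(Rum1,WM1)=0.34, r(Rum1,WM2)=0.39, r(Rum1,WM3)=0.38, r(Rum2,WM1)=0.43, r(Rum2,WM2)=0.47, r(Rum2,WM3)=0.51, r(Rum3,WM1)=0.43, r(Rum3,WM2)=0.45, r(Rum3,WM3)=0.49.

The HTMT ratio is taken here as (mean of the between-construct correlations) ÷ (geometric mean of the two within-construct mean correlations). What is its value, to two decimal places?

0.79

Between-construct mean = 3.89/9 = 0.4322.
Mean within-Rum = 1.60/3 = 0.5333; mean within-WM = 1.70/3 = 0.5667.
Geometric mean = √(0.5333 × 0.5667) = 0.5497.
HTMT = 0.4322 / 0.5497 = 0.79.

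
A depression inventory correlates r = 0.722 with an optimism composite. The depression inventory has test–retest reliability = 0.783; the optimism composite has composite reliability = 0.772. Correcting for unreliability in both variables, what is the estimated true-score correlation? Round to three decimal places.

r_true = r_obs / √(r_xx · r_yy) = 0.722 / √(0.783 × 0.772) = 0.722 / √0.604476 = 0.722 / 0.7775 ≈ 0.929.

0.929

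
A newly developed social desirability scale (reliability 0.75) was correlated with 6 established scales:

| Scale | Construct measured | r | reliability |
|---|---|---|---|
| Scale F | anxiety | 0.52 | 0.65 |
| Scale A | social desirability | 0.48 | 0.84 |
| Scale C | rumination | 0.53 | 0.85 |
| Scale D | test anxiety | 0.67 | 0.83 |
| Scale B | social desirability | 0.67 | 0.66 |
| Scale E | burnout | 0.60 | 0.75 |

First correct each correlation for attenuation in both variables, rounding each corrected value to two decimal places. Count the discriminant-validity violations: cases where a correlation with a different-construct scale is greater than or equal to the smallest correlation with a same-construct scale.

Disattenuated r (r / √(r_scale · r_new)):
  Scale F (disc): 0.52 / √(0.65·0.75) = 0.74
  Scale A (conv): 0.48 / √(0.84·0.75) = 0.60
  Scale C (disc): 0.53 / √(0.85·0.75) = 0.66
  Scale D (disc): 0.67 / √(0.83·0.75) = 0.85
  Scale B (conv): 0.67 / √(0.66·0.75) = 0.95
  Scale E (disc): 0.60 / √(0.75·0.75) = 0.80
Smallest convergent = 0.60. Discriminant values: 0.74, 0.66, 0.85, 0.80; count ≥ 0.60 → 4.

4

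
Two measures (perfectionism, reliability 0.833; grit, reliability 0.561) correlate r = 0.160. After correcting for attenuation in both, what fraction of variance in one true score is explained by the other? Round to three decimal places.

Disattenuated r = 0.160 / √(0.833 × 0.561) = 0.160 / 0.6836 = 0.2341.
Shared true-score variance = 0.2341² = 0.0548 ≈ 0.055.

0.055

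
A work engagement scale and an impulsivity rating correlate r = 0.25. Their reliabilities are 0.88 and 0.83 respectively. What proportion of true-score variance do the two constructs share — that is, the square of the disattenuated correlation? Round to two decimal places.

0.09

Disattenuated r = 0.25 / √(0.88 × 0.83) = 0.25 / 0.8546 = 0.2925.
Shared true-score variance = 0.2925² = 0.0856 ≈ 0.09.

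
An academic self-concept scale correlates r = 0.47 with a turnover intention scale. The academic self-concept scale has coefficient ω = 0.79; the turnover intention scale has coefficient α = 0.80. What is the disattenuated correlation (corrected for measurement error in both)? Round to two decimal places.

r_true = r_obs / √(r_xx · r_yy) = 0.47 / √(0.79 × 0.80) = 0.47 / √0.6320 = 0.47 / 0.7950 ≈ 0.59.

0.59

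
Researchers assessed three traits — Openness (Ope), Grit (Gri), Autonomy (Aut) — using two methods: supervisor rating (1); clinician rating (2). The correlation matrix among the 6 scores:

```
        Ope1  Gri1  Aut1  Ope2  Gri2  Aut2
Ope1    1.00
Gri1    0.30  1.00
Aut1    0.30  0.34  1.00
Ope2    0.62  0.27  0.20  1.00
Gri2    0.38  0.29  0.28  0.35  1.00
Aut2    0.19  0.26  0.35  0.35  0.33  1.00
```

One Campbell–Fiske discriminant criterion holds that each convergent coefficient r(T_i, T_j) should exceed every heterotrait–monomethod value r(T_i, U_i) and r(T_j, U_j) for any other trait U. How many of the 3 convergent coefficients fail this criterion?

2

Checking each validity diagonal entry against its comparison values:
Ope (methods 1·2): 0.62 vs {0.30, 0.35, 0.30, 0.35} → pass.
Gri (methods 1·2): 0.29 vs {0.30, 0.35, 0.34, 0.33} → fail.
Aut (methods 1·2): 0.35 vs {0.30, 0.35, 0.34, 0.33} → fail.
2 of 3 fail.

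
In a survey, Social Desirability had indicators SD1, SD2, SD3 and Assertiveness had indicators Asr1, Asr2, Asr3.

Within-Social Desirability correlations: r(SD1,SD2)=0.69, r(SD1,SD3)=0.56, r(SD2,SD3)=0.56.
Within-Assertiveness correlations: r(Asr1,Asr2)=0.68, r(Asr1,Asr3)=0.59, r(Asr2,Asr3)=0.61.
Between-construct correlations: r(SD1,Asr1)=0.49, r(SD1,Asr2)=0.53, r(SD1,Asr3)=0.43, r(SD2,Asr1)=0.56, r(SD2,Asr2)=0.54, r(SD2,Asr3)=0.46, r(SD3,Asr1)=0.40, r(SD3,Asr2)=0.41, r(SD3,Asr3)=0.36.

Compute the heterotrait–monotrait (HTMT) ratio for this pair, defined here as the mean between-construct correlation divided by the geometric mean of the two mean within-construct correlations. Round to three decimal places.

0.755

Mean between = 4.18/9 = 0.4644.
Mean within-SD = 1.81/3 = 0.6033; mean within-Asr = 1.88/3 = 0.6267.
Geometric mean = √(0.6033 × 0.6267) = 0.6149.
HTMT = 0.4644 / 0.6149 = 0.755.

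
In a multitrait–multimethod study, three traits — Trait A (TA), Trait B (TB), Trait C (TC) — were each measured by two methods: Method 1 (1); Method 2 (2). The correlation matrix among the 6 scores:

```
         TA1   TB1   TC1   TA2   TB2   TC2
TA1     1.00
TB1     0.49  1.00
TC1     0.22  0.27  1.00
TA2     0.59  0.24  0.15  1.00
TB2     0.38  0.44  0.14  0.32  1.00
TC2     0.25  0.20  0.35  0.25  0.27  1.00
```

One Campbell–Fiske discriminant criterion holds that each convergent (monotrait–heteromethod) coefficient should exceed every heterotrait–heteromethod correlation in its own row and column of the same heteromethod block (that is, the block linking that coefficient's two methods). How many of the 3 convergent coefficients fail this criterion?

0

Each convergent coefficient versus the relevant comparison correlations:
TA (methods 1·2): 0.59 vs {0.38, 0.24, 0.25, 0.15} → pass.
TB (methods 1·2): 0.44 vs {0.24, 0.38, 0.20, 0.14} → pass.
TC (methods 1·2): 0.35 vs {0.15, 0.25, 0.14, 0.20} → pass.
0 of 3 fail.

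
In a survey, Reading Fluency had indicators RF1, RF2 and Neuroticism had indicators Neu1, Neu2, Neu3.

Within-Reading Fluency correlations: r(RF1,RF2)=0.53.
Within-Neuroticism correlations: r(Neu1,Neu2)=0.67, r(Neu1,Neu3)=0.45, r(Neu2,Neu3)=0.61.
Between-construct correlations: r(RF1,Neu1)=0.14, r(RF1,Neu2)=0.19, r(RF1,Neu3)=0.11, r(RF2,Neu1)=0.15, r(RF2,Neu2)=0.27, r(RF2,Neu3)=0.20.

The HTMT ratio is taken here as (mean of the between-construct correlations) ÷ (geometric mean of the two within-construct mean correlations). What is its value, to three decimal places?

Mean between = 1.06/6 = 0.1767.
Mean within-RF = 0.53/1 = 0.5300; mean within-Neu = 1.73/3 = 0.5767.
Geometric mean = √(0.5300 × 0.5767) = 0.5529.
HTMT = 0.1767 / 0.5529 = 0.320.

0.320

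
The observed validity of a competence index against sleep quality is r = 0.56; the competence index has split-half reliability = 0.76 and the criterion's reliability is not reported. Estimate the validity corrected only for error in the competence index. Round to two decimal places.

0.64

Single correction: r_c = r_obs / √r_xx = 0.56 / √0.76 = 0.56 / 0.8718 ≈ 0.64.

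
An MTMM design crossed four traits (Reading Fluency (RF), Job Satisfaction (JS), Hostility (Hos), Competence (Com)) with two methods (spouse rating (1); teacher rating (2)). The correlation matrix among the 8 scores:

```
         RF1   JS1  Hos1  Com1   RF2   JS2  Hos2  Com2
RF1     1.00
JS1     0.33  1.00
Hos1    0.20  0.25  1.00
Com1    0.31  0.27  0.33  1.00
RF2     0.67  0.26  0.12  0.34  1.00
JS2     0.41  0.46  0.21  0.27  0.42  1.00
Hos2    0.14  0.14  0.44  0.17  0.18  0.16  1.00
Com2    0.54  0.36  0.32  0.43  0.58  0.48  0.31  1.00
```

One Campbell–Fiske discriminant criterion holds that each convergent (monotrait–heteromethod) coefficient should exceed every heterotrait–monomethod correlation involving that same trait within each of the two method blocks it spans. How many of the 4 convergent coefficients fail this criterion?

Checking each validity diagonal entry against its comparison values:
RF (methods 1·2): 0.67 vs {0.33, 0.42, 0.20, 0.18, 0.31, 0.58} → pass.
JS (methods 1·2): 0.46 vs {0.33, 0.42, 0.25, 0.16, 0.27, 0.48} → fail.
Hos (methods 1·2): 0.44 vs {0.20, 0.18, 0.25, 0.16, 0.33, 0.31} → pass.
Com (methods 1·2): 0.43 vs {0.31, 0.58, 0.27, 0.48, 0.33, 0.31} → fail.
2 of 4 fail.

2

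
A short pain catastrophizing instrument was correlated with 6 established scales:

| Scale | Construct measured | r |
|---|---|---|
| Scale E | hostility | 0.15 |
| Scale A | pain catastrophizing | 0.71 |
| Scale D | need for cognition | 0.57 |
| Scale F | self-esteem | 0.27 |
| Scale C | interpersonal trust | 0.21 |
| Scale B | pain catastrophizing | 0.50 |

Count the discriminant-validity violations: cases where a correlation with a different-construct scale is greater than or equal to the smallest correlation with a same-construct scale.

Convergent (same construct = pain catastrophizing): Scale A, Scale B.
Smallest convergent = 0.50. Discriminant values: 0.15, 0.57, 0.27, 0.21; count ≥ 0.50 → 1.

1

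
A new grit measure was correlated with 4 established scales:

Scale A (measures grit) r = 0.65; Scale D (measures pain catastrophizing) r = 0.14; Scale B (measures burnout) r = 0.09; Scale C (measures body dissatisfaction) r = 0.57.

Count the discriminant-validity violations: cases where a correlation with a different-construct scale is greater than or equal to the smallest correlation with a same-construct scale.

0

Convergent (same construct = grit): Scale A.
Smallest convergent = 0.65. Discriminant values: 0.14, 0.09, 0.57; count ≥ 0.65 → 0.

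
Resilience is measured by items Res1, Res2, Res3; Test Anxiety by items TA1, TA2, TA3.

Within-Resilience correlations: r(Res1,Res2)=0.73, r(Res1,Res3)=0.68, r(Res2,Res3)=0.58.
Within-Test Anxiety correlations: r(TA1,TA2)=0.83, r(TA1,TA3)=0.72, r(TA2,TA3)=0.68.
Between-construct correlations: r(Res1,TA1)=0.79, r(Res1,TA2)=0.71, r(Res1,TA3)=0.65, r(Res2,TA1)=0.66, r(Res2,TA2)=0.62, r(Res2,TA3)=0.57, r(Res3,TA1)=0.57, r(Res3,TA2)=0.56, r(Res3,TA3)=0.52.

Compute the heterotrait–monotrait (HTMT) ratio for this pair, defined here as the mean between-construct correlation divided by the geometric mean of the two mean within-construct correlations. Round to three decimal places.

Mean between = 5.65/9 = 0.6278.
Mean within-Res = 1.99/3 = 0.6633; mean within-TA = 2.23/3 = 0.7433.
Geometric mean = √(0.6633 × 0.7433) = 0.7022.
HTMT = 0.6278 / 0.7022 = 0.894.

0.894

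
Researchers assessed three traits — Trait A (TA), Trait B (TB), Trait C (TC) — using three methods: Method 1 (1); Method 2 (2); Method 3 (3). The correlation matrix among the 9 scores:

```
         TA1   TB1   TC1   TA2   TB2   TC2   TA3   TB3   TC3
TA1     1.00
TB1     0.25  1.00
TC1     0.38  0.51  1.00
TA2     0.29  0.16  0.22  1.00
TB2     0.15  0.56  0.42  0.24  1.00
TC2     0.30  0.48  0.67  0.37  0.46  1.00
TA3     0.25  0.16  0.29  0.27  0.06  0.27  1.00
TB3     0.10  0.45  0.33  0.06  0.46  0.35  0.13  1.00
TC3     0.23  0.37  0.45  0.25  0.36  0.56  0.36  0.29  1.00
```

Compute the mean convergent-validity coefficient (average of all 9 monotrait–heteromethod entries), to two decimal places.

0.44

Convergent values: 0.29, 0.25, 0.27, 0.56, 0.45, 0.46, 0.67, 0.45, 0.56; mean = 3.96/9 = 0.44.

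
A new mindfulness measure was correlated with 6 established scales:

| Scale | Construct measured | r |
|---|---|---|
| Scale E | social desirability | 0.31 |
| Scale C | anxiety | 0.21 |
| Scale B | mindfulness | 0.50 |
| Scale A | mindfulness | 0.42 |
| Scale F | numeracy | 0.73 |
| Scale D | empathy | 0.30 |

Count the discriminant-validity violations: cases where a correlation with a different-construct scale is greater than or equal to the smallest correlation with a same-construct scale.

1

Convergent (same construct = mindfulness): Scale B, Scale A.
Smallest convergent = 0.42. Discriminant values: 0.31, 0.21, 0.73, 0.30; count ≥ 0.42 → 1.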